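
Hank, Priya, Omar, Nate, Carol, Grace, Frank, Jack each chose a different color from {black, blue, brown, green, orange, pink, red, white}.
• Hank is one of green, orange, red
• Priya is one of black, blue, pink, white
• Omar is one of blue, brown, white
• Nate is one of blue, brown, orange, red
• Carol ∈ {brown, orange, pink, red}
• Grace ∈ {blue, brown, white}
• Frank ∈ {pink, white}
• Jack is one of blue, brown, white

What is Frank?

The 8 variables together cover exactly {black, blue, brown, green, orange, pink, red, white} — 8 values for 8 variables — and black appears only in Priya's list, so Priya = black.
Among the 7 still-open variables, green fits only Hank (and all 7 values in {blue, brown, green, orange, pink, red, white} must be used), so Hank = green.
Omar, Grace, Jack share exactly the 3 values {blue, brown, white}; by pigeonhole those values go to them, so strike blue, brown, white from Nate, Carol, Frank.
So Frank = pink.

pink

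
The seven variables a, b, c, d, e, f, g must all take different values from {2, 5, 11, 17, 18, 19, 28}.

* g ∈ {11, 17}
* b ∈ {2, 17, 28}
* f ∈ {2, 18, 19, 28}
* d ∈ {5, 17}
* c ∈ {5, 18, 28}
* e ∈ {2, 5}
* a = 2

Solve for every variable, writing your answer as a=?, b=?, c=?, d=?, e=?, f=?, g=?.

a=2, b=28, c=18, d=17, e=5, f=19, g=11

a has just one choice, so a = 2. So b, e, f can't be 2.
e has just one choice, so e = 5. Eliminate 5 elsewhere: c, d.
That leaves d = 17. Remove 17 from b, g.
g's domain is down to {11}, so g = 11.
b's domain is down to {28}, so b = 28. So c, f can't be 28.
That leaves c = 18. So f can't be 18.
f must be 19 (only option left).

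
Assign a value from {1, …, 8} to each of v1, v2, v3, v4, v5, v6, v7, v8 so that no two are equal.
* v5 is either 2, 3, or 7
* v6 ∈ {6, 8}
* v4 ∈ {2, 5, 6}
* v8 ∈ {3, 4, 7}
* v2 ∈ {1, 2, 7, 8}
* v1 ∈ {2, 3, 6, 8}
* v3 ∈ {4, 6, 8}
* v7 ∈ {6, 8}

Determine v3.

Among the 8 variables, 1 fits only v2 (and all 8 values in {1, 2, 3, 4, 5, 6, 7, 8} must be used), so v2 = 1.
Among the 7 still-open variables, 5 fits only v4 (and all 7 values in {2, 3, 4, 5, 6, 7, 8} must be used), so v4 = 5.
The 2 variables v6 and v7 are confined to {6, 8}, which locks those values in; drop them from v1, v3.
So v3 = 4.

4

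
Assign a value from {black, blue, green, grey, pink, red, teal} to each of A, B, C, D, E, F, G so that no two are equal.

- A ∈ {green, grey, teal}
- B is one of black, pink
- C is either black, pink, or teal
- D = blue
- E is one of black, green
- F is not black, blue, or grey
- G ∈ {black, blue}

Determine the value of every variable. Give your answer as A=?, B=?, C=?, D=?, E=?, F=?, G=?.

D has just one choice, so D = blue. So G can't be blue.
That leaves G = black. Strike black from B, C, E.
That leaves B = pink. Eliminate pink elsewhere: C, F.
C's domain is down to {teal}, so C = teal. Strike teal from A, F.
That leaves E = green. Strike green from A, F.
F's domain is down to {red}, so F = red.
A has just one choice, so A = grey.

A=grey, B=pink, C=teal, D=blue, E=green, F=red, G=black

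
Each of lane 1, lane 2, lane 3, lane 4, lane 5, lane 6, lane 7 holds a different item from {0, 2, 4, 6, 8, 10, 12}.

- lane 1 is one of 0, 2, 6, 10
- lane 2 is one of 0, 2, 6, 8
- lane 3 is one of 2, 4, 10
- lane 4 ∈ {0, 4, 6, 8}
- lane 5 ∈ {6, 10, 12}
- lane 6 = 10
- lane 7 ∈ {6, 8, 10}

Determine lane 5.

12

lane 6 must be 10 (only option left). Strike 10 from lane 1, lane 3, lane 5, lane 7.
The 6 still-open variables draw from only 6 values {0, 2, 4, 6, 8, 12}, so each is used; only lane 5 can be 12, hence lane 5 = 12.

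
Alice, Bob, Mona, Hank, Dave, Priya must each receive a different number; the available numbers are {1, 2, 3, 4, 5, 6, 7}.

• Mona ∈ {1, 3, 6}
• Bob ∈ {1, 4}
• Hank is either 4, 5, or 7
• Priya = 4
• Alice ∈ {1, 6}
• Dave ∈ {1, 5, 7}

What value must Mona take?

Priya has just one choice, so Priya = 4. So Bob, Hank can't be 4.
Bob's domain is down to {1}, so Bob = 1. Remove 1 from Alice, Mona, Dave.
That leaves Alice = 6. Remove 6 from Mona.
So Mona = 3.

3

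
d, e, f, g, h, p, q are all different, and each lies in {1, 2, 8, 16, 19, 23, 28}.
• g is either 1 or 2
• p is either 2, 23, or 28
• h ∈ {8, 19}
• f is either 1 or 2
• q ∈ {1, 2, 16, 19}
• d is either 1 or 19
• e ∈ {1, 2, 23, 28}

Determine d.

Among the 7 variables, 8 fits only h (and all 7 values in {1, 2, 8, 16, 19, 23, 28} must be used), so h = 8.
Among the 6 still-open variables, 16 fits only q (and all 6 values in {1, 2, 16, 19, 23, 28} must be used), so q = 16.
The 5 still-open variables draw from only 5 values {1, 2, 19, 23, 28}, so each is used; only d can be 19, hence d = 19.

19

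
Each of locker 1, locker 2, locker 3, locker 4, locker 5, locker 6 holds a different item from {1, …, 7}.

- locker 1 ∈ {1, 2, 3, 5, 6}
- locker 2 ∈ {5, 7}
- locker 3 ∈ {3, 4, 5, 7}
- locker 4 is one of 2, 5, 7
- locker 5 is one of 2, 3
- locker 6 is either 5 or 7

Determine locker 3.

4

locker 2 and locker 6 between them cover only {5, 7} — a naked pair. Remove those values from locker 1, locker 3, locker 4.
locker 4's domain is down to {2}, so locker 4 = 2. So locker 1, locker 5 can't be 2.
locker 5's domain is down to {3}, so locker 5 = 3. Remove 3 from locker 1, locker 3.
So locker 3 = 4.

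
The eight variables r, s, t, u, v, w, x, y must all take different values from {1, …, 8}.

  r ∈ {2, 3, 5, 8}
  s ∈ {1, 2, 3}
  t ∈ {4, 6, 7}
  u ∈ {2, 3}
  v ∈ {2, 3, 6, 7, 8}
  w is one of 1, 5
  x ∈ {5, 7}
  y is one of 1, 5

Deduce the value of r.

The 8 variables draw from only 8 values {1, 2, 3, 4, 5, 6, 7, 8}, so each is used; only t can be 4, hence t = 4.
The 7 still-open variables together cover exactly {1, 2, 3, 5, 6, 7, 8} — 7 values for 7 variables — and 6 appears only in v's list, so v = 6.
The 6 still-open variables draw from only 6 values {1, 2, 3, 5, 7, 8}, so each is used; only x can be 7, hence x = 7.
The 5 still-open variables draw from only 5 values {1, 2, 3, 5, 8}, so each is used; only r can be 8, hence r = 8.

8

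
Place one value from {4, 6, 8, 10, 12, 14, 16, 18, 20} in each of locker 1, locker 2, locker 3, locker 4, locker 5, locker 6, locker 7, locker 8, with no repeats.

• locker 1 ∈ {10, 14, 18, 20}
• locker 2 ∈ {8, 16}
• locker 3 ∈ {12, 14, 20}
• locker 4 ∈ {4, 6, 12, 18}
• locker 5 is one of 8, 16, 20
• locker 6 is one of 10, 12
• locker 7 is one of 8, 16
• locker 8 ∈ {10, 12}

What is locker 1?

18

locker 2 and locker 7 share exactly the 2 values {8, 16}; by pigeonhole those values go to them, so strike 8, 16 from locker 5.
That leaves locker 5 = 20. Eliminate 20 elsewhere: locker 1, locker 3.
The 2 variables locker 6 and locker 8 are confined to {10, 12}, which locks those values in; drop them from locker 1, locker 3, locker 4.
locker 3 must be 14 (only option left). So locker 1 can't be 14.
So locker 1 = 18.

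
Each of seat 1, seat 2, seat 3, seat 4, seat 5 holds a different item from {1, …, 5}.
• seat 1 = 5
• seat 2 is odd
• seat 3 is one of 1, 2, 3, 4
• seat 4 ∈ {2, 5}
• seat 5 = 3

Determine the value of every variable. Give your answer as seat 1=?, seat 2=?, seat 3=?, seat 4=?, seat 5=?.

seat 1=5, seat 2=1, seat 3=4, seat 4=2, seat 5=3

seat 1 has just one choice, so seat 1 = 5. Remove 5 from seat 2, seat 4.
seat 4 has just one choice, so seat 4 = 2. Eliminate 2 elsewhere: seat 3.
seat 5's domain is down to {3}, so seat 5 = 3. Remove 3 from seat 2, seat 3.
seat 2's domain is down to {1}, so seat 2 = 1. Strike 1 from seat 3.
seat 3 must be 4 (only option left).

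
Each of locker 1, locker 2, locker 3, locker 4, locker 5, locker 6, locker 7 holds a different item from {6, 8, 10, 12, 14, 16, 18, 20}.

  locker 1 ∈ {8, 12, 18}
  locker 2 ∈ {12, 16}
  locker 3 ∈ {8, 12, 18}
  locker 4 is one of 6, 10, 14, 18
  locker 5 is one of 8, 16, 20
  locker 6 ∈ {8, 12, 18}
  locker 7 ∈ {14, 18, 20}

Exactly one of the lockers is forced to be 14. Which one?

locker 7

locker 1, locker 3, locker 6 between them cover only {8, 12, 18} — a naked triple. Remove those values from locker 2, locker 4, locker 5, locker 7.
locker 2 must be 16 (only option left). Remove 16 from locker 5.
That leaves locker 5 = 20. Strike 20 from locker 7.
So 14 goes to locker 7.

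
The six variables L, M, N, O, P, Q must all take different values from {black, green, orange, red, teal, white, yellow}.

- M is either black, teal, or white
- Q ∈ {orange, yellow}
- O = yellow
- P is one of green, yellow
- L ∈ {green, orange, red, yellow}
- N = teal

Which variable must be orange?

N must be teal (only option left). Eliminate teal elsewhere: M.
O has just one choice, so O = yellow. Strike yellow from L, P, Q.
So orange goes to Q.

Q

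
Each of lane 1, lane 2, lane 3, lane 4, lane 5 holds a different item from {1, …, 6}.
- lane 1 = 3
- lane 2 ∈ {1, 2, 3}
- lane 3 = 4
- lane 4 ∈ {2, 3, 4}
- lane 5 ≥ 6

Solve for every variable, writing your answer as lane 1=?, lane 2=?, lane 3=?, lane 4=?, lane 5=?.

lane 1=3, lane 2=1, lane 3=4, lane 4=2, lane 5=6

lane 1 has just one choice, so lane 1 = 3. Strike 3 from lane 2, lane 4.
lane 3 has just one choice, so lane 3 = 4. So lane 4 can't be 4.
lane 4 has just one choice, so lane 4 = 2. Eliminate 2 elsewhere: lane 2.
lane 5's domain is down to {6}, so lane 5 = 6.
That leaves lane 2 = 1.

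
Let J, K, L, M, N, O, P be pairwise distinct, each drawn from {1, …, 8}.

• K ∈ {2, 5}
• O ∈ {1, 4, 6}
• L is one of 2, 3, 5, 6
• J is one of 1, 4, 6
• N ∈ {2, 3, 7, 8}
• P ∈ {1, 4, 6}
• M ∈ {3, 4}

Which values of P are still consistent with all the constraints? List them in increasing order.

1, 4, 6

J, O, P between them cover only {1, 4, 6} — a naked triple. Remove those values from L, M.
M has just one choice, so M = 3. Remove 3 from L, N.
K and L between them cover only {2, 5} — a naked pair. Remove those values from N.
No further eliminations apply; P can still be any of 1, 4, 6.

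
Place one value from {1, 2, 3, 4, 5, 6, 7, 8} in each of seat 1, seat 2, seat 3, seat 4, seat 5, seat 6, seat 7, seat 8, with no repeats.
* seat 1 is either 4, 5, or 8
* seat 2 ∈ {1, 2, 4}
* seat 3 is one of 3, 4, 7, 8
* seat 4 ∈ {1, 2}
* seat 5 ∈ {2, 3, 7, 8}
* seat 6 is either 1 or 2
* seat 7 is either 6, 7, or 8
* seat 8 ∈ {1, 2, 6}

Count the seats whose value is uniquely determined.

3

The 8 variables draw from only 8 values {1, 2, 3, 4, 5, 6, 7, 8}, so each is used; only seat 1 can be 5, hence seat 1 = 5.
seat 4 and seat 6 between them cover only {1, 2} — a naked pair. Remove those values from seat 2, seat 5, seat 8.
seat 2 has just one choice, so seat 2 = 4. So seat 3 can't be 4.
seat 8's domain is down to {6}, so seat 8 = 6. So seat 7 can't be 6.
Determined: seat 1=5, seat 2=4, seat 8=6. The other seats each still have more than one consistent value. That makes 3.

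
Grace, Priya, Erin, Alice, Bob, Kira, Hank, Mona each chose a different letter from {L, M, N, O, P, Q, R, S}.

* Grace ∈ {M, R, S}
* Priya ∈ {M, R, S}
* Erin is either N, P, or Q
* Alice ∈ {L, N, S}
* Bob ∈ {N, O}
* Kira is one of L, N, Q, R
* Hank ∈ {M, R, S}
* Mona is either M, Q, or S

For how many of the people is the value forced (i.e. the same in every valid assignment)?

3

The 8 variables draw from only 8 values {L, M, N, O, P, Q, R, S}, so each is used; only Bob can be O, hence Bob = O.
The 7 still-open variables together cover exactly {L, M, N, P, Q, R, S} — 7 values for 7 variables — and P appears only in Erin's list, so Erin = P.
Grace, Priya, Hank between them cover only {M, R, S} — a naked triple. Remove those values from Alice, Kira, Mona.
That leaves Mona = Q. Strike Q from Kira.
Determined: Erin=P, Bob=O, Mona=Q. The other people each still have more than one consistent value. That makes 3.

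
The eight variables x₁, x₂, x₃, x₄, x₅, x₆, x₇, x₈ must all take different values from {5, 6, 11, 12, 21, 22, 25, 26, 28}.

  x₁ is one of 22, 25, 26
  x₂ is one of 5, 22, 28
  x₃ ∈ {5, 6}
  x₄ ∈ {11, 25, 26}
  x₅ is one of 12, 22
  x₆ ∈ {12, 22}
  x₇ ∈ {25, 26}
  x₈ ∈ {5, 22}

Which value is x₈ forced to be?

5

Among the 8 variables, 6 fits only x₃ (and all 8 values in {5, 6, 11, 12, 22, 25, 26, 28} must be used), so x₃ = 6.
The 7 still-open variables together cover exactly {5, 11, 12, 22, 25, 26, 28} — 7 values for 7 variables — and 11 appears only in x₄'s list, so x₄ = 11.
The 6 still-open variables draw from only 6 values {5, 12, 22, 25, 26, 28}, so each is used; only x₂ can be 28, hence x₂ = 28.
The 5 still-open variables together cover exactly {5, 12, 22, 25, 26} — 5 values for 5 variables — and 5 appears only in x₈'s list, so x₈ = 5.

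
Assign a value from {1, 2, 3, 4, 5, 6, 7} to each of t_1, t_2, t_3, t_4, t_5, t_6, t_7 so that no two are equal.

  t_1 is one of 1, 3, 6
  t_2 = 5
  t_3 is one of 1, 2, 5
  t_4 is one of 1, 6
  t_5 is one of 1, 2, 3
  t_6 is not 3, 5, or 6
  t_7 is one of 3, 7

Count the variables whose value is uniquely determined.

t_2 must be 5 (only option left). Strike 5 from t_3.
Among the 6 still-open variables, 4 fits only t_6 (and all 6 values in {1, 2, 3, 4, 6, 7} must be used), so t_6 = 4.
The 5 still-open variables draw from only 5 values {1, 2, 3, 6, 7}, so each is used; only t_7 can be 7, hence t_7 = 7.
Determined: t_2=5, t_6=4, t_7=7. The other variables each still have more than one consistent value. That makes 3.

3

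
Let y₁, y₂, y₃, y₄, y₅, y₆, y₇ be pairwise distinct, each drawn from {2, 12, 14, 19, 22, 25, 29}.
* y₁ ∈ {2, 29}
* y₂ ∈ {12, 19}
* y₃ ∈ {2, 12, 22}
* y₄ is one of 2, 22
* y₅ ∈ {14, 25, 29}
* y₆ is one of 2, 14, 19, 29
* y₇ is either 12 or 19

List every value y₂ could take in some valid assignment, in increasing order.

12, 19

The 7 variables draw from only 7 values {2, 12, 14, 19, 22, 25, 29}, so each is used; only y₅ can be 25, hence y₅ = 25.
The 6 still-open variables draw from only 6 values {2, 12, 14, 19, 22, 29}, so each is used; only y₆ can be 14, hence y₆ = 14.
The 5 still-open variables draw from only 5 values {2, 12, 19, 22, 29}, so each is used; only y₁ can be 29, hence y₁ = 29.
y₂ and y₇ between them cover only {12, 19} — a naked pair. Remove those values from y₃.
No further eliminations apply; y₂ can still be any of 12, 19.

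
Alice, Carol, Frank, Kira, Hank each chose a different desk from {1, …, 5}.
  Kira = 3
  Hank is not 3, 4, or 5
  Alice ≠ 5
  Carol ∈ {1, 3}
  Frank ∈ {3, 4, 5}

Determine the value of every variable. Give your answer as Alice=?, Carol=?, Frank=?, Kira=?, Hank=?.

Alice=4, Carol=1, Frank=5, Kira=3, Hank=2

Kira must be 3 (only option left). So Alice, Carol, Frank can't be 3.
Carol's domain is down to {1}, so Carol = 1. So Alice, Hank can't be 1.
That leaves Hank = 2. So Alice can't be 2.
Alice's domain is down to {4}, so Alice = 4. So Frank can't be 4.
Frank's domain is down to {5}, so Frank = 5.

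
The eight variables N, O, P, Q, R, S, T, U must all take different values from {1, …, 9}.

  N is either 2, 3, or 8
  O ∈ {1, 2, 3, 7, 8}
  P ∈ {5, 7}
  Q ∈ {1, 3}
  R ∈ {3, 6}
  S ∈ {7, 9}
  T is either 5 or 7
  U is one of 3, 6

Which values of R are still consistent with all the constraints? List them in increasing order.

3, 6

Among the 8 variables, 9 fits only S (and all 8 values in {1, 2, 3, 5, 6, 7, 8, 9} must be used), so S = 9.
P and T between them cover only {5, 7} — a naked pair. Remove those values from O.
R and U between them cover only {3, 6} — a naked pair. Remove those values from N, O, Q.
Q's domain is down to {1}, so Q = 1. Eliminate 1 elsewhere: O.
No further eliminations apply; R can still be any of 3, 6.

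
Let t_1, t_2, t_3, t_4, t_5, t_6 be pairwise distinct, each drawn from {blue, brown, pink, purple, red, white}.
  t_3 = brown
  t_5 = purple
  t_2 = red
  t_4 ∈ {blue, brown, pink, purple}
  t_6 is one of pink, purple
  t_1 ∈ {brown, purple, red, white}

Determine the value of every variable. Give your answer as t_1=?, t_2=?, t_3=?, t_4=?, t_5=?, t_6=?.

t_1=white, t_2=red, t_3=brown, t_4=blue, t_5=purple, t_6=pink

t_2 has just one choice, so t_2 = red. Remove red from t_1.
That leaves t_3 = brown. Strike brown from t_1, t_4.
t_5 has just one choice, so t_5 = purple. So t_1, t_4, t_6 can't be purple.
t_6 must be pink (only option left). Strike pink from t_4.
t_1 must be white (only option left).
t_4 must be blue (only option left).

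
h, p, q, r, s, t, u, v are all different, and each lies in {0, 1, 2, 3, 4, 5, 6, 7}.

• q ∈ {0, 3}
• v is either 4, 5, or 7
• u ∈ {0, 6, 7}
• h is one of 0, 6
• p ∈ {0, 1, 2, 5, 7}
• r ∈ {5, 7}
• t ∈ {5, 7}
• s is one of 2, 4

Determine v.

The 8 variables draw from only 8 values {0, 1, 2, 3, 4, 5, 6, 7}, so each is used; only p can be 1, hence p = 1.
The 7 still-open variables together cover exactly {0, 2, 3, 4, 5, 6, 7} — 7 values for 7 variables — and 2 appears only in s's list, so s = 2.
The 6 still-open variables together cover exactly {0, 3, 4, 5, 6, 7} — 6 values for 6 variables — and 3 appears only in q's list, so q = 3.
The 5 still-open variables draw from only 5 values {0, 4, 5, 6, 7}, so each is used; only v can be 4, hence v = 4.

4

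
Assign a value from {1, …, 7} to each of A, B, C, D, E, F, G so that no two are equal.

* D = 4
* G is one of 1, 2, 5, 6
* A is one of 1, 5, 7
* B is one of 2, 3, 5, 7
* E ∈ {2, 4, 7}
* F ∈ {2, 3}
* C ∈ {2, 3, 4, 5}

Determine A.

1

D's domain is down to {4}, so D = 4. Eliminate 4 elsewhere: C, E.
The 6 still-open variables draw from only 6 values {1, 2, 3, 5, 6, 7}, so each is used; only G can be 6, hence G = 6.
The 5 still-open variables together cover exactly {1, 2, 3, 5, 7} — 5 values for 5 variables — and 1 appears only in A's list, so A = 1.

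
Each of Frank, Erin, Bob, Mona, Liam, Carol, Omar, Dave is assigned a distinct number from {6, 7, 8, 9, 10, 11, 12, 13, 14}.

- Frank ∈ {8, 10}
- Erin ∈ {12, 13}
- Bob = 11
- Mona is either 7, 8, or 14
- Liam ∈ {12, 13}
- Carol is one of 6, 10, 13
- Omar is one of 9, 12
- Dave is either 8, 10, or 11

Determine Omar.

Bob's domain is down to {11}, so Bob = 11. Eliminate 11 elsewhere: Dave.
The 2 variables Frank and Dave are confined to {8, 10}, which locks those values in; drop them from Mona, Carol.
Erin and Liam between them cover only {12, 13} — a naked pair. Remove those values from Carol, Omar.
So Omar = 9.

9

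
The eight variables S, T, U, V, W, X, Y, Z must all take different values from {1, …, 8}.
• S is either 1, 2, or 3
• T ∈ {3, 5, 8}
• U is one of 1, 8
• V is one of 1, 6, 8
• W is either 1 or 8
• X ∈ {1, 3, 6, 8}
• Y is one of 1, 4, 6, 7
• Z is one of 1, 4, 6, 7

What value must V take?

6

The 8 variables together cover exactly {1, 2, 3, 4, 5, 6, 7, 8} — 8 values for 8 variables — and 2 appears only in S's list, so S = 2.
The 7 still-open variables together cover exactly {1, 3, 4, 5, 6, 7, 8} — 7 values for 7 variables — and 5 appears only in T's list, so T = 5.
The 6 still-open variables draw from only 6 values {1, 3, 4, 6, 7, 8}, so each is used; only X can be 3, hence X = 3.
The 2 variables U and W are confined to {1, 8}, which locks those values in; drop them from V, Y, Z.
So V = 6.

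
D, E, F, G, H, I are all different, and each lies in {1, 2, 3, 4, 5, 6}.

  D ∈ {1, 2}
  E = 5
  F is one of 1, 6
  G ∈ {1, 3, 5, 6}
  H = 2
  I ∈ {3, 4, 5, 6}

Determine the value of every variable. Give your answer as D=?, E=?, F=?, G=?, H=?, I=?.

D=1, E=5, F=6, G=3, H=2, I=4

E must be 5 (only option left). Strike 5 from G, I.
That leaves H = 2. Eliminate 2 elsewhere: D.
D has just one choice, so D = 1. Eliminate 1 elsewhere: F, G.
F has just one choice, so F = 6. Eliminate 6 elsewhere: G, I.
G must be 3 (only option left). Eliminate 3 elsewhere: I.
I has just one choice, so I = 4.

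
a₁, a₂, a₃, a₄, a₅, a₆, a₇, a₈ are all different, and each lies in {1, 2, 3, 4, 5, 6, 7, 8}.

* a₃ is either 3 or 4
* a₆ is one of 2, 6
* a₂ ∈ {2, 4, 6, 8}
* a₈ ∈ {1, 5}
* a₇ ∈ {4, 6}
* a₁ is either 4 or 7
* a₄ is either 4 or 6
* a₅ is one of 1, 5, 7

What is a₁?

The 8 variables together cover exactly {1, 2, 3, 4, 5, 6, 7, 8} — 8 values for 8 variables — and 3 appears only in a₃'s list, so a₃ = 3.
The 7 still-open variables together cover exactly {1, 2, 4, 5, 6, 7, 8} — 7 values for 7 variables — and 8 appears only in a₂'s list, so a₂ = 8.
The 6 still-open variables together cover exactly {1, 2, 4, 5, 6, 7} — 6 values for 6 variables — and 2 appears only in a₆'s list, so a₆ = 2.
a₄ and a₇ between them cover only {4, 6} — a naked pair. Remove those values from a₁.
So a₁ = 7.

7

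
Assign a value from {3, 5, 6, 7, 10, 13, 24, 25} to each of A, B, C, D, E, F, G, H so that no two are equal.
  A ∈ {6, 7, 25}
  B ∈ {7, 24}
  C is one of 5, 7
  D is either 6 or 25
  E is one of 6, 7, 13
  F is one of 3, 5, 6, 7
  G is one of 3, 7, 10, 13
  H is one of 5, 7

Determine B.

The 8 variables together cover exactly {3, 5, 6, 7, 10, 13, 24, 25} — 8 values for 8 variables — and 10 appears only in G's list, so G = 10.
The 7 still-open variables draw from only 7 values {3, 5, 6, 7, 13, 24, 25}, so each is used; only F can be 3, hence F = 3.
The 6 still-open variables together cover exactly {5, 6, 7, 13, 24, 25} — 6 values for 6 variables — and 13 appears only in E's list, so E = 13.
The 5 still-open variables together cover exactly {5, 6, 7, 24, 25} — 5 values for 5 variables — and 24 appears only in B's list, so B = 24.

24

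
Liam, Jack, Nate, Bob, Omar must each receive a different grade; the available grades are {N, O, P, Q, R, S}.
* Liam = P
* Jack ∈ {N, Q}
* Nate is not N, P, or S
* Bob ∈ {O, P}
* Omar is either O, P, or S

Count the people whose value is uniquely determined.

3

Liam must be P (only option left). Strike P from Bob, Omar.
Bob must be O (only option left). So Nate, Omar can't be O.
Omar has just one choice, so Omar = S.
Determined: Liam=P, Bob=O, Omar=S. The other people each still have more than one consistent value. That makes 3.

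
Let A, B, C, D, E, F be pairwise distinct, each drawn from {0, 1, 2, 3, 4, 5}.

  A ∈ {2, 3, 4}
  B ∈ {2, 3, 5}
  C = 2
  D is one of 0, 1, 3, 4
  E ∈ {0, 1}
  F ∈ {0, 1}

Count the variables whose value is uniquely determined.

2

C's domain is down to {2}, so C = 2. Remove 2 from A, B.
Among the 5 still-open variables, 5 fits only B (and all 5 values in {0, 1, 3, 4, 5} must be used), so B = 5.
The 2 variables E and F are confined to {0, 1}, which locks those values in; drop them from D.
Determined: B=5, C=2. The other variables each still have more than one consistent value. That makes 2.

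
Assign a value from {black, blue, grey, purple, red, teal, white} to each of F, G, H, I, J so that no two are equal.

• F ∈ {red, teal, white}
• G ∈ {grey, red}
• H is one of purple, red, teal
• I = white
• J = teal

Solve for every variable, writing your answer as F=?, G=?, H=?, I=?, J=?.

F=red, G=grey, H=purple, I=white, J=teal

I's domain is down to {white}, so I = white. Strike white from F.
J has just one choice, so J = teal. So F, H can't be teal.
F's domain is down to {red}, so F = red. Eliminate red elsewhere: G, H.
G has just one choice, so G = grey.
H must be purple (only option left).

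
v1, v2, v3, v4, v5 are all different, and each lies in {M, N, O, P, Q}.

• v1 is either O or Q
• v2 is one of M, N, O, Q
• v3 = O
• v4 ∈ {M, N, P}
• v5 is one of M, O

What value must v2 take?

v3 must be O (only option left). Remove O from v1, v2, v5.
v5 must be M (only option left). Eliminate M elsewhere: v2, v4.
v1 has just one choice, so v1 = Q. Remove Q from v2.
So v2 = N.

N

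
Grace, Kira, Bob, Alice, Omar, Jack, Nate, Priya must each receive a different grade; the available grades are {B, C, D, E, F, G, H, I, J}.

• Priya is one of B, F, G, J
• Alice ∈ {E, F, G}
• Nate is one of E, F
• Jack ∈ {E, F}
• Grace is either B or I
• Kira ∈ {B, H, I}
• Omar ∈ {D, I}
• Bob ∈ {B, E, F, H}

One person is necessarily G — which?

The 8 variables together cover exactly {B, D, E, F, G, H, I, J} — 8 values for 8 variables — and D appears only in Omar's list, so Omar = D.
The 7 still-open variables together cover exactly {B, E, F, G, H, I, J} — 7 values for 7 variables — and J appears only in Priya's list, so Priya = J.
The 6 still-open variables together cover exactly {B, E, F, G, H, I} — 6 values for 6 variables — and G appears only in Alice's list, so Alice = G.

Alice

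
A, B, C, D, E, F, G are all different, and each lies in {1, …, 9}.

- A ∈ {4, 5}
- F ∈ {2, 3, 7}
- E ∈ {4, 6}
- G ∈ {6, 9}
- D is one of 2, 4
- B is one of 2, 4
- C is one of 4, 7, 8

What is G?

B and D share exactly the 2 values {2, 4}; by pigeonhole those values go to them, so strike 2, 4 from A, C, E, F.
A must be 5 (only option left).
E must be 6 (only option left). Remove 6 from G.
So G = 9.

9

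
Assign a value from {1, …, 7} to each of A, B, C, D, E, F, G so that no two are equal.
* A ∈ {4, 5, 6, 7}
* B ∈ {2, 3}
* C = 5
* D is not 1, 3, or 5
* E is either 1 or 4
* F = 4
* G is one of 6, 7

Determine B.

3

C's domain is down to {5}, so C = 5. Eliminate 5 elsewhere: A.
That leaves F = 4. Remove 4 from A, D, E.
E must be 1 (only option left).
Among the 4 still-open variables, 3 fits only B (and all 4 values in {2, 3, 6, 7} must be used), so B = 3.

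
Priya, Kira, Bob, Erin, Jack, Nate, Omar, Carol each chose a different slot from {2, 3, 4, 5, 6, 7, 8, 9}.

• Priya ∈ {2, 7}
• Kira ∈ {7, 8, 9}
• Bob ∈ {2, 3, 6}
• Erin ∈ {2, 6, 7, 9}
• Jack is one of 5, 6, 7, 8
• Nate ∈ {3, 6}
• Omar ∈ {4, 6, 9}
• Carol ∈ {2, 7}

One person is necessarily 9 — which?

Erin

The 8 variables draw from only 8 values {2, 3, 4, 5, 6, 7, 8, 9}, so each is used; only Omar can be 4, hence Omar = 4.
Among the 7 still-open variables, 5 fits only Jack (and all 7 values in {2, 3, 5, 6, 7, 8, 9} must be used), so Jack = 5.
Among the 6 still-open variables, 8 fits only Kira (and all 6 values in {2, 3, 6, 7, 8, 9} must be used), so Kira = 8.
The 5 still-open variables together cover exactly {2, 3, 6, 7, 9} — 5 values for 5 variables — and 9 appears only in Erin's list, so Erin = 9.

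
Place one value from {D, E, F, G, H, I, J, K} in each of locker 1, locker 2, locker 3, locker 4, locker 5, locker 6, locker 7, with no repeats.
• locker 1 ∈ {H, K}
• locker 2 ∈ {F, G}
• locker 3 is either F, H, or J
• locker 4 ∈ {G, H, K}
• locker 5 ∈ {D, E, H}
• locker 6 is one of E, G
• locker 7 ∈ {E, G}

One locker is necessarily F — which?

locker 2

Among the 7 variables, D fits only locker 5 (and all 7 values in {D, E, F, G, H, J, K} must be used), so locker 5 = D.
The 6 still-open variables draw from only 6 values {E, F, G, H, J, K}, so each is used; only locker 3 can be J, hence locker 3 = J.
The 5 still-open variables draw from only 5 values {E, F, G, H, K}, so each is used; only locker 2 can be F, hence locker 2 = F.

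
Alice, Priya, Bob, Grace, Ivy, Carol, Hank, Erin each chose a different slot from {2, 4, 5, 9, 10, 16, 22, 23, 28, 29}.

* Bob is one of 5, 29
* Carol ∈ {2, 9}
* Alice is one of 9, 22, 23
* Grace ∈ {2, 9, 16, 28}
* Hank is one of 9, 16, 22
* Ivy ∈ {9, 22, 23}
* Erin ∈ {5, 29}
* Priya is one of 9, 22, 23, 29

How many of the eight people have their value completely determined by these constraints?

3

The 8 variables together cover exactly {2, 5, 9, 16, 22, 23, 28, 29} — 8 values for 8 variables — and 28 appears only in Grace's list, so Grace = 28.
Among the 7 still-open variables, 2 fits only Carol (and all 7 values in {2, 5, 9, 16, 22, 23, 29} must be used), so Carol = 2.
The 6 still-open variables together cover exactly {5, 9, 16, 22, 23, 29} — 6 values for 6 variables — and 16 appears only in Hank's list, so Hank = 16.
Bob and Erin share exactly the 2 values {5, 29}; by pigeonhole those values go to them, so strike 5, 29 from Priya.
Determined: Grace=28, Carol=2, Hank=16. The other people each still have more than one consistent value. That makes 3.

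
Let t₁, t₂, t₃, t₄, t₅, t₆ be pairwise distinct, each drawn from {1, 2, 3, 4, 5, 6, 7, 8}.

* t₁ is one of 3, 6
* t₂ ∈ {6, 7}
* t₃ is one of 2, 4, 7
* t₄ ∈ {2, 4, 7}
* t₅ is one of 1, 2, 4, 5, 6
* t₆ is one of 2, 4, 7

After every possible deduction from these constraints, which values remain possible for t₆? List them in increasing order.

2, 4, 7

t₃, t₄, t₆ between them cover only {2, 4, 7} — a naked triple. Remove those values from t₂, t₅.
t₂ has just one choice, so t₂ = 6. Eliminate 6 elsewhere: t₁, t₅.
t₁'s domain is down to {3}, so t₁ = 3.
No further eliminations apply; t₆ can still be any of 2, 4, 7.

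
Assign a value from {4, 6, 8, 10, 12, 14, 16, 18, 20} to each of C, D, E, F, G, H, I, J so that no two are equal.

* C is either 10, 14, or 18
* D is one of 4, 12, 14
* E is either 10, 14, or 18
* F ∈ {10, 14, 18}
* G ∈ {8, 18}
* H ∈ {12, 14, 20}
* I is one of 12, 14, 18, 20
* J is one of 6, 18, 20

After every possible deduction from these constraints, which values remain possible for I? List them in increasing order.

The 8 variables together cover exactly {4, 6, 8, 10, 12, 14, 18, 20} — 8 values for 8 variables — and 4 appears only in D's list, so D = 4.
Among the 7 still-open variables, 6 fits only J (and all 7 values in {6, 8, 10, 12, 14, 18, 20} must be used), so J = 6.
Among the 6 still-open variables, 8 fits only G (and all 6 values in {8, 10, 12, 14, 18, 20} must be used), so G = 8.
C, E, F between them cover only {10, 14, 18} — a naked triple. Remove those values from H, I.
No further eliminations apply; I can still be any of 12, 20.

12, 20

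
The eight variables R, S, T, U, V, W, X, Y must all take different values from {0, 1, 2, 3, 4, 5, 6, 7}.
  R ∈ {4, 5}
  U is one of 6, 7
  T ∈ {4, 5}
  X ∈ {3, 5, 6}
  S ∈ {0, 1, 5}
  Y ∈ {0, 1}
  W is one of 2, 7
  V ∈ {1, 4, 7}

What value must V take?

The 8 variables together cover exactly {0, 1, 2, 3, 4, 5, 6, 7} — 8 values for 8 variables — and 2 appears only in W's list, so W = 2.
The 7 still-open variables draw from only 7 values {0, 1, 3, 4, 5, 6, 7}, so each is used; only X can be 3, hence X = 3.
Among the 6 still-open variables, 6 fits only U (and all 6 values in {0, 1, 4, 5, 6, 7} must be used), so U = 6.
The 5 still-open variables draw from only 5 values {0, 1, 4, 5, 7}, so each is used; only V can be 7, hence V = 7.

7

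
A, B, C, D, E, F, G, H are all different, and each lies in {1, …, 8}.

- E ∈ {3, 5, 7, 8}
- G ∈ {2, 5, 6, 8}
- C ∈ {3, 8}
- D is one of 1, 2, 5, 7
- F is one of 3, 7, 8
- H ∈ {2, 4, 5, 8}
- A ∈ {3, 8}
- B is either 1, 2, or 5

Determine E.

5

The 8 variables together cover exactly {1, 2, 3, 4, 5, 6, 7, 8} — 8 values for 8 variables — and 4 appears only in H's list, so H = 4.
Among the 7 still-open variables, 6 fits only G (and all 7 values in {1, 2, 3, 5, 6, 7, 8} must be used), so G = 6.
A and C share exactly the 2 values {3, 8}; by pigeonhole those values go to them, so strike 3, 8 from E, F.
F must be 7 (only option left). Remove 7 from D, E.
So E = 5.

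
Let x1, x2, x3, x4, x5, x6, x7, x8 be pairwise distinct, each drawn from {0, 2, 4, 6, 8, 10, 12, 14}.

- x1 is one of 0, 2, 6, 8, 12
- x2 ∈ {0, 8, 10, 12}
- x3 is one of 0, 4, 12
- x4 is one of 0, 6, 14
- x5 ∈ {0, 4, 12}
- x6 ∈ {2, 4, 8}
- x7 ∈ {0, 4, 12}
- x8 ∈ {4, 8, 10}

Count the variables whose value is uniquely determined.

Among the 8 variables, 14 fits only x4 (and all 8 values in {0, 2, 4, 6, 8, 10, 12, 14} must be used), so x4 = 14.
The 7 still-open variables together cover exactly {0, 2, 4, 6, 8, 10, 12} — 7 values for 7 variables — and 6 appears only in x1's list, so x1 = 6.
The 6 still-open variables together cover exactly {0, 2, 4, 8, 10, 12} — 6 values for 6 variables — and 2 appears only in x6's list, so x6 = 2.
The 3 variables x3, x5, x7 are confined to {0, 4, 12}, which locks those values in; drop them from x2, x8.
Determined: x1=6, x4=14, x6=2. The other variables each still have more than one consistent value. That makes 3.

3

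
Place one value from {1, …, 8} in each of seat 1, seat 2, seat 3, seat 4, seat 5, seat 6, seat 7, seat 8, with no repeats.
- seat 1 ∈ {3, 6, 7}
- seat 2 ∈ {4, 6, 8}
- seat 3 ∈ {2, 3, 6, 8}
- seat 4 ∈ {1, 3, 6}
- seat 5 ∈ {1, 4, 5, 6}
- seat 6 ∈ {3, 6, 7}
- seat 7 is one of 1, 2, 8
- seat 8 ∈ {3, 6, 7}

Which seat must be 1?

The 8 variables together cover exactly {1, 2, 3, 4, 5, 6, 7, 8} — 8 values for 8 variables — and 5 appears only in seat 5's list, so seat 5 = 5.
Among the 7 still-open variables, 4 fits only seat 2 (and all 7 values in {1, 2, 3, 4, 6, 7, 8} must be used), so seat 2 = 4.
seat 1, seat 6, seat 8 between them cover only {3, 6, 7} — a naked triple. Remove those values from seat 3, seat 4.
So 1 goes to seat 4.

seat 4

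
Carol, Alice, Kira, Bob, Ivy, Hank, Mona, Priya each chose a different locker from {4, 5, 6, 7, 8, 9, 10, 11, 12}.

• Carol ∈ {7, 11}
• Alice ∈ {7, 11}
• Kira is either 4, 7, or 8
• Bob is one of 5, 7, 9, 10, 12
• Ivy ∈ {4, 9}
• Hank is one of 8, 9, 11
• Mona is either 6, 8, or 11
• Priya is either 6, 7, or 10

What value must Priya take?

10

Carol and Alice share exactly the 2 values {7, 11}; by pigeonhole those values go to them, so strike 7, 11 from Kira, Bob, Hank, Mona, Priya.
The 3 variables Kira, Ivy, Hank are confined to {4, 8, 9}, which locks those values in; drop them from Bob, Mona.
That leaves Mona = 6. Eliminate 6 elsewhere: Priya.
So Priya = 10.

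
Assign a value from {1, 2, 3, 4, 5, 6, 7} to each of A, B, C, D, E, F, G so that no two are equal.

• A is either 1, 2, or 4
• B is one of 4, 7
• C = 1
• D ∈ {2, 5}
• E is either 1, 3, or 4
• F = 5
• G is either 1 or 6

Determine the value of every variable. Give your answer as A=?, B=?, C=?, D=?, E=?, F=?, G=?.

C has just one choice, so C = 1. So A, E, G can't be 1.
That leaves F = 5. Remove 5 from D.
G's domain is down to {6}, so G = 6.
That leaves D = 2. Remove 2 from A.
A must be 4 (only option left). Remove 4 from B, E.
B must be 7 (only option left).
That leaves E = 3.

A=4, B=7, C=1, D=2, E=3, F=5, G=6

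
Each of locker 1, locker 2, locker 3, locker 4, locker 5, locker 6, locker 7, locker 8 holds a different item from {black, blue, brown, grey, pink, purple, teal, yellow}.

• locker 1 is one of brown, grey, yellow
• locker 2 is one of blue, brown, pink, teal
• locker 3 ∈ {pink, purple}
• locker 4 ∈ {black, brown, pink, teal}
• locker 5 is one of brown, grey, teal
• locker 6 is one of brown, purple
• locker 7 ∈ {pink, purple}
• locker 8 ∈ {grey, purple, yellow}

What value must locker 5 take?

The 8 variables together cover exactly {black, blue, brown, grey, pink, purple, teal, yellow} — 8 values for 8 variables — and black appears only in locker 4's list, so locker 4 = black.
The 7 still-open variables draw from only 7 values {blue, brown, grey, pink, purple, teal, yellow}, so each is used; only locker 2 can be blue, hence locker 2 = blue.
The 6 still-open variables draw from only 6 values {brown, grey, pink, purple, teal, yellow}, so each is used; only locker 5 can be teal, hence locker 5 = teal.

teal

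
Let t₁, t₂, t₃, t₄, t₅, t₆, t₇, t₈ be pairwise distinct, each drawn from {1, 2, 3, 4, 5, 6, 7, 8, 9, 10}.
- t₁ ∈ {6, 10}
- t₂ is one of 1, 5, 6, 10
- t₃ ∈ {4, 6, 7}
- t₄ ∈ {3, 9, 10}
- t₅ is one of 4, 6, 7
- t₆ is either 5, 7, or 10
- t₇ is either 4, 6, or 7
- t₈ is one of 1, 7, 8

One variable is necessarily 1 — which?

The 3 variables t₃, t₅, t₇ are confined to {4, 6, 7}, which locks those values in; drop them from t₁, t₂, t₆, t₈.
t₁'s domain is down to {10}, so t₁ = 10. So t₂, t₄, t₆ can't be 10.
t₆ has just one choice, so t₆ = 5. So t₂ can't be 5.
So 1 goes to t₂.

t₂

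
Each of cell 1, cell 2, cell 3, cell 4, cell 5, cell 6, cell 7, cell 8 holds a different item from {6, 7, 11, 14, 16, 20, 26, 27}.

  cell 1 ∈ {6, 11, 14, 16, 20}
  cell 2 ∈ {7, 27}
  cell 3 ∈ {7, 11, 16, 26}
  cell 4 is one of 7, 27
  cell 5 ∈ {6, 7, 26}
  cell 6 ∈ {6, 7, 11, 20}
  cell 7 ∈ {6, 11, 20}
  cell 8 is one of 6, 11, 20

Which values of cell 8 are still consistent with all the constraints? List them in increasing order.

The 8 variables draw from only 8 values {6, 7, 11, 14, 16, 20, 26, 27}, so each is used; only cell 1 can be 14, hence cell 1 = 14.
Among the 7 still-open variables, 16 fits only cell 3 (and all 7 values in {6, 7, 11, 16, 20, 26, 27} must be used), so cell 3 = 16.
The 6 still-open variables together cover exactly {6, 7, 11, 20, 26, 27} — 6 values for 6 variables — and 26 appears only in cell 5's list, so cell 5 = 26.
The 2 variables cell 2 and cell 4 are confined to {7, 27}, which locks those values in; drop them from cell 6.
No further eliminations apply; cell 8 can still be any of 6, 11, 20.

6, 11, 20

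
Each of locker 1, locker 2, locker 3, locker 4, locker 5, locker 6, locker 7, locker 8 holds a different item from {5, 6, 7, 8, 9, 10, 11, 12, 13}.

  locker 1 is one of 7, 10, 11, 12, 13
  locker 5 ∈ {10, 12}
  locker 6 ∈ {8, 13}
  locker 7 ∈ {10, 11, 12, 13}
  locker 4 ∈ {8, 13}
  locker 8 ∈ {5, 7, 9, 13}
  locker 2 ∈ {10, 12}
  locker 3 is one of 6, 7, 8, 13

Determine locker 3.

6

locker 2 and locker 5 between them cover only {10, 12} — a naked pair. Remove those values from locker 1, locker 7.
The 2 variables locker 4 and locker 6 are confined to {8, 13}, which locks those values in; drop them from locker 1, locker 3, locker 7, locker 8.
That leaves locker 7 = 11. Eliminate 11 elsewhere: locker 1.
locker 1 has just one choice, so locker 1 = 7. Eliminate 7 elsewhere: locker 3, locker 8.
So locker 3 = 6.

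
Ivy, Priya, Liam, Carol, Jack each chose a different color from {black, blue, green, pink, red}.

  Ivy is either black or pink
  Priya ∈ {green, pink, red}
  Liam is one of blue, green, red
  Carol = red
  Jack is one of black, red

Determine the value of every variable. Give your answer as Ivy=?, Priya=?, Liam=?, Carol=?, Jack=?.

Carol has just one choice, so Carol = red. Strike red from Priya, Liam, Jack.
That leaves Jack = black. Strike black from Ivy.
Ivy's domain is down to {pink}, so Ivy = pink. So Priya can't be pink.
Priya must be green (only option left). So Liam can't be green.
Liam has just one choice, so Liam = blue.

Ivy=pink, Priya=green, Liam=blue, Carol=red, Jack=black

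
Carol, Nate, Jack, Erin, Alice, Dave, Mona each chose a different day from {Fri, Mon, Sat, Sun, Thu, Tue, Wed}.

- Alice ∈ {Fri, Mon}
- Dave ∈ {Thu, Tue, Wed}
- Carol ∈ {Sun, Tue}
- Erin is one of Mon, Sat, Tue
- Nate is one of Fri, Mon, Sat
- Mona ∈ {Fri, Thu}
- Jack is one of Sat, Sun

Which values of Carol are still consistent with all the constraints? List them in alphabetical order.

Among the 7 variables, Wed fits only Dave (and all 7 values in {Fri, Mon, Sat, Sun, Thu, Tue, Wed} must be used), so Dave = Wed.
Among the 6 still-open variables, Thu fits only Mona (and all 6 values in {Fri, Mon, Sat, Sun, Thu, Tue} must be used), so Mona = Thu.
No further eliminations apply; Carol can still be any of Sun, Tue.

Sun, Tue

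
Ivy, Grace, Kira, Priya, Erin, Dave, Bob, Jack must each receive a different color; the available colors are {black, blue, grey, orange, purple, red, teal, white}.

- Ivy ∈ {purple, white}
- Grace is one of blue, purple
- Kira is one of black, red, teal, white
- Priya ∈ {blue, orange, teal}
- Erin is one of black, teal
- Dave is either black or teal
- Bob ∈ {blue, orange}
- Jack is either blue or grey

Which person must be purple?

Grace

The 8 variables together cover exactly {black, blue, grey, orange, purple, red, teal, white} — 8 values for 8 variables — and grey appears only in Jack's list, so Jack = grey.
The 7 still-open variables together cover exactly {black, blue, orange, purple, red, teal, white} — 7 values for 7 variables — and red appears only in Kira's list, so Kira = red.
The 6 still-open variables draw from only 6 values {black, blue, orange, purple, teal, white}, so each is used; only Ivy can be white, hence Ivy = white.
Among the 5 still-open variables, purple fits only Grace (and all 5 values in {black, blue, orange, purple, teal} must be used), so Grace = purple.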